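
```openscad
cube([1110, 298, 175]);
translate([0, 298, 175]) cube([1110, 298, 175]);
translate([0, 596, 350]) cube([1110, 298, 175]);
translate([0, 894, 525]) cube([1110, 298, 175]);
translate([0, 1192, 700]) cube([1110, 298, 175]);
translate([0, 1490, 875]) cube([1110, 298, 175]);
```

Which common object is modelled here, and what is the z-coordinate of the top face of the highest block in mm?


A staircase. The total rise is 1050 mm.

6 identical blocks, each offset up and back from the previous — a staircase. Each step is 175 mm tall and there are 6 of them, so the total rise is 6 × 175 = 1050 mm.


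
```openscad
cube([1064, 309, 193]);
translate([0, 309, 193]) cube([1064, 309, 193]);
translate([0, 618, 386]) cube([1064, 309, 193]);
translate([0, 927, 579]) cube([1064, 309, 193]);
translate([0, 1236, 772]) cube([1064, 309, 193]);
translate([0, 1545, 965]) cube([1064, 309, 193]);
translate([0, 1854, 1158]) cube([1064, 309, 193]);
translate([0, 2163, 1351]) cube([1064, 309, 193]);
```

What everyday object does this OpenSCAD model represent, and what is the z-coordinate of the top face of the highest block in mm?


A staircase. The total rise is 1544 mm.

8 identical blocks, each offset up and back from the previous — a staircase. Each step is 193 mm tall and there are 8 of them, so the total rise is 8 × 193 = 1544 mm.


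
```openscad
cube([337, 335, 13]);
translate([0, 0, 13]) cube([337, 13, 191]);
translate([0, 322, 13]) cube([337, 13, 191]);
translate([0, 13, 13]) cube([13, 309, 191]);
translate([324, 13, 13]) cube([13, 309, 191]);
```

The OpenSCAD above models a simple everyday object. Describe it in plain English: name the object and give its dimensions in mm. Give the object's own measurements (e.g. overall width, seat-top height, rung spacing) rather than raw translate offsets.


An open-topped rectangular box: outside dimensions 337×335×204 mm, with a uniform wall and base thickness of 13 mm. The base is a full 337×335 slab on the floor; four walls sit on top of the base. The front and back walls (the −y and +y sides) span the full width; the two side walls fit between them.


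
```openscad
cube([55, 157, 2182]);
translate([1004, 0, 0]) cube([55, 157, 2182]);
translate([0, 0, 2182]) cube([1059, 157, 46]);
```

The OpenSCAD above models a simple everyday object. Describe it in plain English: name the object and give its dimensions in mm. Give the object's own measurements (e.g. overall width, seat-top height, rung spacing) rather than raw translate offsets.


A door frame. The clear opening is 949 mm wide and 2182 mm high. Two 55 mm wide jambs, 157 mm deep, stand either side of the opening from the floor to the top of the opening. A 46 mm thick head sits across the top of both jambs, spanning the full outside width of the frame.


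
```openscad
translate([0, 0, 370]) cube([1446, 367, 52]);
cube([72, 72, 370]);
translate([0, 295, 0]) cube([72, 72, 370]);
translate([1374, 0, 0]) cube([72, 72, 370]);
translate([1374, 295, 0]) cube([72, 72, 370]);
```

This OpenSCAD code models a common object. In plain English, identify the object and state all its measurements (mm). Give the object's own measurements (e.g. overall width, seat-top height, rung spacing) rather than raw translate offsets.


A bench: a 1446×367 mm seat slab, 52 mm thick, top at z = 422 mm, on four 72×72 mm square legs flush with the seat corners and standing on z = 0.


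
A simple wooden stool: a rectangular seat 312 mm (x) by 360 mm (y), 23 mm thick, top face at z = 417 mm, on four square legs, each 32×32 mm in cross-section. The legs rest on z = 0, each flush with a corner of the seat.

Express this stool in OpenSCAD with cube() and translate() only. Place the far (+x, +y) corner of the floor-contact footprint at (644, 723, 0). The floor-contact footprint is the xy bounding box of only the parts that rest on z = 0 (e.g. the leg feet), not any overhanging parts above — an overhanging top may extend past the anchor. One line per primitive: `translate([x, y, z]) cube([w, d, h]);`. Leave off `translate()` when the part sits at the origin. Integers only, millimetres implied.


// leg_h = 417 - 23 = 394
translate([332, 363, 394]) cube([312, 360, 23]);
translate([332, 363, 0]) cube([32, 32, 394]);
translate([612, 363, 0]) cube([32, 32, 394]);
translate([332, 691, 0]) cube([32, 32, 394]);
translate([612, 691, 0]) cube([32, 32, 394]);


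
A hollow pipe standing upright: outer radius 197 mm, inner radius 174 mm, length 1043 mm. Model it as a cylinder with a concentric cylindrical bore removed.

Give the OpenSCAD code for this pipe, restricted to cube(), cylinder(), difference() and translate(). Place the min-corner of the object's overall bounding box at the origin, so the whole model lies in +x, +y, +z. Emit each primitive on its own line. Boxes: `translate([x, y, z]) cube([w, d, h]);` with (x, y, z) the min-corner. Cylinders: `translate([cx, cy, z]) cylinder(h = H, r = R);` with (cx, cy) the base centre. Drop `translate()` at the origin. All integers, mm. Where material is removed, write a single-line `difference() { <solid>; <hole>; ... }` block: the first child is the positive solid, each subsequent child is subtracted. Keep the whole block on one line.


difference() { translate([197, 197, 0]) cylinder(h = 1043, r = 197); translate([197, 197, 0]) cylinder(h = 1043, r = 174); }


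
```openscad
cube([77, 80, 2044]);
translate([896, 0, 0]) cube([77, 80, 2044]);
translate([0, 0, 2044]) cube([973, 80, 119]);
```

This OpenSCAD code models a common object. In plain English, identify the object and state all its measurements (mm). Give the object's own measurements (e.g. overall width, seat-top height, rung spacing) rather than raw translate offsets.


A door frame. The clear opening is 819 mm wide and 2044 mm high. Two 77 mm wide jambs, 80 mm deep, stand either side of the opening from the floor to the top of the opening. A 119 mm thick head sits across the top of both jambs, spanning the full outside width of the frame.


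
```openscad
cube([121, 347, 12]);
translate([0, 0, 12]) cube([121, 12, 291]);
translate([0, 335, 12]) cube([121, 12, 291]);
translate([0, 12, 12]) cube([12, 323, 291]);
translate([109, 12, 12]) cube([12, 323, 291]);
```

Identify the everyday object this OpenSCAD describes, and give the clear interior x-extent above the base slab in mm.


An open box. The internal width is 97 mm.

A 121×347 base slab with four walls standing on it — an open box. The base is 121 mm wide and the walls are 12 mm thick, so the internal width is 121 − 2 × 12 = 97 mm.


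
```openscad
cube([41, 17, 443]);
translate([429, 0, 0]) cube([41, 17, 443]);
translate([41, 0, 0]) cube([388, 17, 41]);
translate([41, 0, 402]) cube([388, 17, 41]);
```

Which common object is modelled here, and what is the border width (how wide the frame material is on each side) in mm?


A picture frame. The border width is 41 mm.

Four thin pieces enclosing a rectangular opening — a picture frame. The two full-height stiles are 443 mm tall; the top rail sits at z = 402 and is 41 mm tall, so the border above the opening is 443 − 402 = 41 mm, matching the stile x-width.


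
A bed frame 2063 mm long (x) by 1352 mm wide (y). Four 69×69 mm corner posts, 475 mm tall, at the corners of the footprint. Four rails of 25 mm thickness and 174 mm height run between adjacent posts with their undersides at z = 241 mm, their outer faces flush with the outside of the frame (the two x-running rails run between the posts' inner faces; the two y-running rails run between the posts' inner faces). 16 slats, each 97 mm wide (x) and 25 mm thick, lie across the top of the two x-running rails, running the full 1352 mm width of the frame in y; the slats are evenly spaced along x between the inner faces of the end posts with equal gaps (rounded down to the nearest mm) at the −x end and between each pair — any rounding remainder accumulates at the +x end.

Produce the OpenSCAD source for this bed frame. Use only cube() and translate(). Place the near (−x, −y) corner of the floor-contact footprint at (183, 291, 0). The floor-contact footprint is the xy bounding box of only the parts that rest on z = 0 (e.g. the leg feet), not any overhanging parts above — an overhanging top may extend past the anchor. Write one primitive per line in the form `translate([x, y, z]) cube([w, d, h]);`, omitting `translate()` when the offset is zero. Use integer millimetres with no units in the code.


translate([183, 291, 0]) cube([69, 69, 475]);
translate([183, 1574, 0]) cube([69, 69, 475]);
translate([2177, 291, 0]) cube([69, 69, 475]);
translate([2177, 1574, 0]) cube([69, 69, 475]);
translate([252, 291, 241]) cube([1925, 25, 174]);
translate([252, 1618, 241]) cube([1925, 25, 174]);
translate([183, 360, 241]) cube([25, 1214, 174]);
translate([2221, 360, 241]) cube([25, 1214, 174]);
translate([273, 291, 415]) cube([97, 1352, 25]);
translate([391, 291, 415]) cube([97, 1352, 25]);
translate([509, 291, 415]) cube([97, 1352, 25]);
translate([627, 291, 415]) cube([97, 1352, 25]);
translate([745, 291, 415]) cube([97, 1352, 25]);
translate([863, 291, 415]) cube([97, 1352, 25]);
translate([981, 291, 415]) cube([97, 1352, 25]);
translate([1099, 291, 415]) cube([97, 1352, 25]);
translate([1217, 291, 415]) cube([97, 1352, 25]);
translate([1335, 291, 415]) cube([97, 1352, 25]);
translate([1453, 291, 415]) cube([97, 1352, 25]);
translate([1571, 291, 415]) cube([97, 1352, 25]);
translate([1689, 291, 415]) cube([97, 1352, 25]);
translate([1807, 291, 415]) cube([97, 1352, 25]);
translate([1925, 291, 415]) cube([97, 1352, 25]);
translate([2043, 291, 415]) cube([97, 1352, 25]);


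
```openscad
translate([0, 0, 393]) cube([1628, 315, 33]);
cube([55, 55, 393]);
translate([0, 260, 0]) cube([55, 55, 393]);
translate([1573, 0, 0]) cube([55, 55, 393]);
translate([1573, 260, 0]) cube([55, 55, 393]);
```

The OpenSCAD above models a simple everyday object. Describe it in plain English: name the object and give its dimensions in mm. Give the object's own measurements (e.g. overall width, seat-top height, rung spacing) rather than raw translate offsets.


A long wooden bench with a 1628 mm (x) × 315 mm (y) seat, 33 mm thick, its top surface 426 mm above the floor. Four 55 mm square legs at the seat corners, flush with the edges, run from z = 0 to the seat underside.


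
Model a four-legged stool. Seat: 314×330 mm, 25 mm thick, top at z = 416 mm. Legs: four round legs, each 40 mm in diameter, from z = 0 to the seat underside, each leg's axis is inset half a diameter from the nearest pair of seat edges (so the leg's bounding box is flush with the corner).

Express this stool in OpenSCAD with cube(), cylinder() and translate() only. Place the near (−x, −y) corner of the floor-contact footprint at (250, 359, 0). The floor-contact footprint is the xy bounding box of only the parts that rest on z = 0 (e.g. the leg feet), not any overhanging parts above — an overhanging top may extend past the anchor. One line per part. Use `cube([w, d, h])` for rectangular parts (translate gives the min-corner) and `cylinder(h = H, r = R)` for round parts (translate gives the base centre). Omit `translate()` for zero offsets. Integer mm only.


translate([250, 359, 391]) cube([314, 330, 25]);
translate([270, 379, 0]) cylinder(h = 391, r = 20);
translate([544, 379, 0]) cylinder(h = 391, r = 20);
translate([270, 669, 0]) cylinder(h = 391, r = 20);
translate([544, 669, 0]) cylinder(h = 391, r = 20);


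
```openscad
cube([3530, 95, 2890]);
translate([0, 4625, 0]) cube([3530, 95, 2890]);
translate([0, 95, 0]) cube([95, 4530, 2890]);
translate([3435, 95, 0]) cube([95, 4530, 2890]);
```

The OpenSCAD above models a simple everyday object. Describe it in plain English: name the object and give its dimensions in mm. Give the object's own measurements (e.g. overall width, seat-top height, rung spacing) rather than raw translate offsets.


The wall frame of a small rectangular building: four walls, each 2890 mm tall and 95 mm thick, enclosing a footprint 3530 mm (x) by 4720 mm (y) outside-to-outside, with no floor or roof. The front and back walls (the −y and +y sides) span the full width; the two side walls fit between them.


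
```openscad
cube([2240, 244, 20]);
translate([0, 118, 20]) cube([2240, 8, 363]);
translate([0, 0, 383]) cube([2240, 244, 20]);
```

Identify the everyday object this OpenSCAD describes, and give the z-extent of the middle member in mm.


An I-beam. The web height is 363 mm.

Two wide flanges with a thin centred web — an I-beam. Overall 403 mm minus two 20 mm flanges gives a web of 403 − 2·20 = 363 mm.


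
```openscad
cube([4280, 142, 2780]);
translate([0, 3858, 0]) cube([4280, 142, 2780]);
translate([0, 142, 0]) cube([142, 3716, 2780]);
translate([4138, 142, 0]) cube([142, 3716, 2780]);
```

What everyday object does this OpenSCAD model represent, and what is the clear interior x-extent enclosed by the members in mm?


A house (or room) frame. The interior width is 3996 mm.

Four 2780 mm walls enclosing a rectangle with no floor or roof — a room or house frame. Outside width is 4280 mm and wall thickness is 142 mm, so the interior width is 4280 − 2 × 142 = 3996 mm.


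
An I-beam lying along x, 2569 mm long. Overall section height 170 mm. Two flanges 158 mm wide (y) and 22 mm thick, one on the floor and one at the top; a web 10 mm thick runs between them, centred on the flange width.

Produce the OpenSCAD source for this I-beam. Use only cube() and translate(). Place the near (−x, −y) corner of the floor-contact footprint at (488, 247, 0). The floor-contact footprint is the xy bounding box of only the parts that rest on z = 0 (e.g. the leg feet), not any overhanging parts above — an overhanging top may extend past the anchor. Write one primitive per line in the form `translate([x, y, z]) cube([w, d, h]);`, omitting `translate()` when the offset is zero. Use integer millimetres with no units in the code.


translate([488, 247, 0]) cube([2569, 158, 22]);
translate([488, 321, 22]) cube([2569, 10, 126]);
translate([488, 247, 148]) cube([2569, 158, 22]);


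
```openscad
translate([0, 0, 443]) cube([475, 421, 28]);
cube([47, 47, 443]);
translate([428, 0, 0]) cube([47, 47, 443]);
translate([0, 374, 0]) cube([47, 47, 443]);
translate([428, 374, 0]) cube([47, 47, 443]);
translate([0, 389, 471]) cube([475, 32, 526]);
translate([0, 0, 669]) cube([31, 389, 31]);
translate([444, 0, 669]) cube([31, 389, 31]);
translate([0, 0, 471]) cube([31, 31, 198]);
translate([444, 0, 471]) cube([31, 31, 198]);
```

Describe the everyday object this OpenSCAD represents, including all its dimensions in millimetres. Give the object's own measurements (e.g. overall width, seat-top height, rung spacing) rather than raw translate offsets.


A chair. The seat is a 475×421×28 mm slab with its top at z = 471 mm, on four 47×47 mm corner legs (flush with the seat edges, standing on z = 0). A flat backrest 32 mm thick, 526 mm tall, spans the full seat width and rises from the seat top along its +y edge, rear face flush with the rear of the seat. Two armrests of 31×31 mm section run along each side from the seat's front edge to the front of the backrest, top faces 229 mm above the seat top and outer faces flush with the seat's x-edges; a 31×31 mm post under the front of each armrest stands on the seat at the front corner.


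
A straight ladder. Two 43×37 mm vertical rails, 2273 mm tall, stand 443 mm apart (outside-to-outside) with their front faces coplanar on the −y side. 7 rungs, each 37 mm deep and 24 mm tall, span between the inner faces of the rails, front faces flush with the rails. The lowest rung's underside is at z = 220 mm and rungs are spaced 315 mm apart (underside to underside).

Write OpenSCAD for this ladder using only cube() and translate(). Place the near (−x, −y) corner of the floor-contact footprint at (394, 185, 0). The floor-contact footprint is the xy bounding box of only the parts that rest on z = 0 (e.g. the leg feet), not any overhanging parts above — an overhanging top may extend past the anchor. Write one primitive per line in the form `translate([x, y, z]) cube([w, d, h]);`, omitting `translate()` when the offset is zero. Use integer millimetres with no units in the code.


translate([394, 185, 0]) cube([43, 37, 2273]);
translate([794, 185, 0]) cube([43, 37, 2273]);
translate([437, 185, 220]) cube([357, 37, 24]);
translate([437, 185, 535]) cube([357, 37, 24]);
translate([437, 185, 850]) cube([357, 37, 24]);
translate([437, 185, 1165]) cube([357, 37, 24]);
translate([437, 185, 1480]) cube([357, 37, 24]);
translate([437, 185, 1795]) cube([357, 37, 24]);
translate([437, 185, 2110]) cube([357, 37, 24]);


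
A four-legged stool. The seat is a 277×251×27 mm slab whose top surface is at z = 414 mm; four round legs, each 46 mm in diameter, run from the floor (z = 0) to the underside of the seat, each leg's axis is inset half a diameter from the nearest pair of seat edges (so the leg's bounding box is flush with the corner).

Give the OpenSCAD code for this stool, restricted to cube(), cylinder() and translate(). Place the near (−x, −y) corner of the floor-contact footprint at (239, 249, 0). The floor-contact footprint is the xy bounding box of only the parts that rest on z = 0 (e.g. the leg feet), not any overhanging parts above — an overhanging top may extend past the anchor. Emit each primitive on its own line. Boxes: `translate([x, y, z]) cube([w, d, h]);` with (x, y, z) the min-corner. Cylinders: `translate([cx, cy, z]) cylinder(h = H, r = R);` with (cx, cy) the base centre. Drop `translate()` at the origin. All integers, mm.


// leg_h = 414 - 27 = 387
translate([239, 249, 387]) cube([277, 251, 27]);
translate([262, 272, 0]) cylinder(h = 387, r = 23);
translate([493, 272, 0]) cylinder(h = 387, r = 23);
translate([262, 477, 0]) cylinder(h = 387, r = 23);
translate([493, 477, 0]) cylinder(h = 387, r = 23);


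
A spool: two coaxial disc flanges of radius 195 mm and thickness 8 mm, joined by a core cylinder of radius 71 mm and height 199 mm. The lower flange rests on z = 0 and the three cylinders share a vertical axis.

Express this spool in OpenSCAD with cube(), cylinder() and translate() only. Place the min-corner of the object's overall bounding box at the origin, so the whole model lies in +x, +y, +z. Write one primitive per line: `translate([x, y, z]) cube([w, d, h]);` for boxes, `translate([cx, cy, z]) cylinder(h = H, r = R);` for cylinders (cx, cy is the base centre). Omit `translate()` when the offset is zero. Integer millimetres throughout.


translate([195, 195, 0]) cylinder(h = 8, r = 195);
translate([195, 195, 8]) cylinder(h = 199, r = 71);
translate([195, 195, 207]) cylinder(h = 8, r = 195);


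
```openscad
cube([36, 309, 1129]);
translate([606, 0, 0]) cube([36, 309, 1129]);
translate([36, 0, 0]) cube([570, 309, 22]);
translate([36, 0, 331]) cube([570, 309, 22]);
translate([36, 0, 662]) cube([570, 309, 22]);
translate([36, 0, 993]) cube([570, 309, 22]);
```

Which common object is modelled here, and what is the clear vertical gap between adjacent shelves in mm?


A bookshelf. The clear shelf gap is 309 mm.

Two tall side panels with 4 horizontal boards between them — a bookshelf. The first two shelf undersides are at z = 0 and z = 331; with shelf thickness 22, the clear gap is 331 − 0 − 22 = 309 mm.


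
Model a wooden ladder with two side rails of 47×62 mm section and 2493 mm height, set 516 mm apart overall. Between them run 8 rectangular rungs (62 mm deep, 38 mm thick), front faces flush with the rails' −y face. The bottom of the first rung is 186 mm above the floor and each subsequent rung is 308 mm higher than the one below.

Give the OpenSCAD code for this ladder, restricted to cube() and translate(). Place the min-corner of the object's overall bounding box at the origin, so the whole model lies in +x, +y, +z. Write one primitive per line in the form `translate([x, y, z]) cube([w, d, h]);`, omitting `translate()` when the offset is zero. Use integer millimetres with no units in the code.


cube([47, 62, 2493]);
translate([469, 0, 0]) cube([47, 62, 2493]);
translate([47, 0, 186]) cube([422, 62, 38]);
translate([47, 0, 494]) cube([422, 62, 38]);
translate([47, 0, 802]) cube([422, 62, 38]);
translate([47, 0, 1110]) cube([422, 62, 38]);
translate([47, 0, 1418]) cube([422, 62, 38]);
translate([47, 0, 1726]) cube([422, 62, 38]);
translate([47, 0, 2034]) cube([422, 62, 38]);
translate([47, 0, 2342]) cube([422, 62, 38]);


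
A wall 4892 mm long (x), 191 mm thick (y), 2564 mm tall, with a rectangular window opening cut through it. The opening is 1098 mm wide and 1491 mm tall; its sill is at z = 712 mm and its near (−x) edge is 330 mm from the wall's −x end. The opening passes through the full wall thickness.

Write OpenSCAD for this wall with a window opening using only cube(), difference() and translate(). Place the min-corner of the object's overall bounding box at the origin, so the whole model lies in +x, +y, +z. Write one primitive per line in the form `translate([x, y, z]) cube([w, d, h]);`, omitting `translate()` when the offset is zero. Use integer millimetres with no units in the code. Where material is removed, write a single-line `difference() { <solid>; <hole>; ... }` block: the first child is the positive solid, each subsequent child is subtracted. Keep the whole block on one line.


difference() { cube([4892, 191, 2564]); translate([330, 0, 712]) cube([1098, 191, 1491]); }


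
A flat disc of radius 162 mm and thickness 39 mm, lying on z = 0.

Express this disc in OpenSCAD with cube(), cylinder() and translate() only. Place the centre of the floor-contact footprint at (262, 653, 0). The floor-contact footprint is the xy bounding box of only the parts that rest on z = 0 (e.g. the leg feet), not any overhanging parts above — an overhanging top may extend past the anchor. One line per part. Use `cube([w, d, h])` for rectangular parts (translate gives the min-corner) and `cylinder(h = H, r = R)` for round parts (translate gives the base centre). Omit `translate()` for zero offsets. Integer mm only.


translate([262, 653, 0]) cylinder(h = 39, r = 162);


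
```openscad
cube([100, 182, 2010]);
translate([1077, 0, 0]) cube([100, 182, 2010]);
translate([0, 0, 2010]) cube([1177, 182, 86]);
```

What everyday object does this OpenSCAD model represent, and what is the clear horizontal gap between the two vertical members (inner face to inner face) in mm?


A door frame. The clear opening width is 977 mm.

Two 2010 mm tall posts with a header on top — a door frame. The left jamb is 100 mm wide at x = 0; the right jamb starts at x = 1077. The clear opening is 1077 − 100 = 977 mm.


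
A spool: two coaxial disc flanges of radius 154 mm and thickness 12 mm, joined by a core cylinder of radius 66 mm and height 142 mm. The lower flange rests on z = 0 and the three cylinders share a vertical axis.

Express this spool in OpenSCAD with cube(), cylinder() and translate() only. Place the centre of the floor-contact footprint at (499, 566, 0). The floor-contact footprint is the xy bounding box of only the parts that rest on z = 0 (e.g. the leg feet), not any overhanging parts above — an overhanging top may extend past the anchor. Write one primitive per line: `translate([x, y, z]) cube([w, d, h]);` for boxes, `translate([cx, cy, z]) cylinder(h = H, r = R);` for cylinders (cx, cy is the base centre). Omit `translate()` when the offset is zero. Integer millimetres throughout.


translate([499, 566, 0]) cylinder(h = 12, r = 154);
translate([499, 566, 12]) cylinder(h = 142, r = 66);
translate([499, 566, 154]) cylinder(h = 12, r = 154);


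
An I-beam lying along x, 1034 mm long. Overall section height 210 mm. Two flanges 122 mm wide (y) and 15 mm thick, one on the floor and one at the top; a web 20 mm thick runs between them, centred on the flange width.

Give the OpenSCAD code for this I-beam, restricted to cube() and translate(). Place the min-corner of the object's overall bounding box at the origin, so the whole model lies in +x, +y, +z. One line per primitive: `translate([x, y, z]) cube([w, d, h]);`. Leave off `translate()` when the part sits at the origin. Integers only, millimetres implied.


cube([1034, 122, 15]);
translate([0, 51, 15]) cube([1034, 20, 180]);
translate([0, 0, 195]) cube([1034, 122, 15]);


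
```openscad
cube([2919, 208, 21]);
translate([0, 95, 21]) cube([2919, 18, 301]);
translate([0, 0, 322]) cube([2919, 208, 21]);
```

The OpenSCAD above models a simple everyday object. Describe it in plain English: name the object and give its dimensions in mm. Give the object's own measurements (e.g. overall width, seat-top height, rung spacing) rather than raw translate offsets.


An I-beam lying along x, 2919 mm long. Overall section height 343 mm. Two flanges 208 mm wide (y) and 21 mm thick, one on the floor and one at the top; a web 18 mm thick runs between them, centred on the flange width.


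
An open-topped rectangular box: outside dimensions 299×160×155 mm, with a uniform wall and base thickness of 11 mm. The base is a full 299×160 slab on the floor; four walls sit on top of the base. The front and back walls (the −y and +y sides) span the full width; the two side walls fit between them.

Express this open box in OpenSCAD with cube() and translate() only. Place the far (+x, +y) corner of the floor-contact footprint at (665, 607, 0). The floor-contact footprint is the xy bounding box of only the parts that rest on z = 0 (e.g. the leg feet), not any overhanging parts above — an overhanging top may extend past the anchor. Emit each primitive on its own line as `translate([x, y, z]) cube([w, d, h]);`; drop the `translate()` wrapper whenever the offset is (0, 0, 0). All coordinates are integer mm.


translate([366, 447, 0]) cube([299, 160, 11]);
translate([366, 447, 11]) cube([299, 11, 144]);
translate([366, 596, 11]) cube([299, 11, 144]);
translate([366, 458, 11]) cube([11, 138, 144]);
translate([654, 458, 11]) cube([11, 138, 144]);


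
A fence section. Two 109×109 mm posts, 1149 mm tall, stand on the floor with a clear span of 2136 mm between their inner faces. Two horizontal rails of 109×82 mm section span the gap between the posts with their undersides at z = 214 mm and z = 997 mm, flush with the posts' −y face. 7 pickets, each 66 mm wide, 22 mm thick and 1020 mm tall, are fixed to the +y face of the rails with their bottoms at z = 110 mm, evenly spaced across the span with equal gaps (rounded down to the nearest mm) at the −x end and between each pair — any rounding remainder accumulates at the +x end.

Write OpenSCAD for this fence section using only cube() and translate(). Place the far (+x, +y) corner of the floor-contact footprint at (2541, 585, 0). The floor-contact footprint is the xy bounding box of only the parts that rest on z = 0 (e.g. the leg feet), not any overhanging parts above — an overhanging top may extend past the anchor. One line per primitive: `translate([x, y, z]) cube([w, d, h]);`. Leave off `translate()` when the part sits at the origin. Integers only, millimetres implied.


translate([187, 476, 0]) cube([109, 109, 1149]);
translate([2432, 476, 0]) cube([109, 109, 1149]);
translate([296, 476, 214]) cube([2136, 109, 82]);
translate([296, 476, 997]) cube([2136, 109, 82]);
translate([505, 585, 110]) cube([66, 22, 1020]);
translate([780, 585, 110]) cube([66, 22, 1020]);
translate([1055, 585, 110]) cube([66, 22, 1020]);
translate([1330, 585, 110]) cube([66, 22, 1020]);
translate([1605, 585, 110]) cube([66, 22, 1020]);
translate([1880, 585, 110]) cube([66, 22, 1020]);
translate([2155, 585, 110]) cube([66, 22, 1020]);


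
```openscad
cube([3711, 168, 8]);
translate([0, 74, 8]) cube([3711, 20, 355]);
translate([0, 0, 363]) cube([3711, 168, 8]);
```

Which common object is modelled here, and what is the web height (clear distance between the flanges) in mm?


An I-beam. The web height is 355 mm.

Two wide flanges with a thin centred web — an I-beam. Overall 371 mm minus two 8 mm flanges gives a web of 371 − 2·8 = 355 mm.


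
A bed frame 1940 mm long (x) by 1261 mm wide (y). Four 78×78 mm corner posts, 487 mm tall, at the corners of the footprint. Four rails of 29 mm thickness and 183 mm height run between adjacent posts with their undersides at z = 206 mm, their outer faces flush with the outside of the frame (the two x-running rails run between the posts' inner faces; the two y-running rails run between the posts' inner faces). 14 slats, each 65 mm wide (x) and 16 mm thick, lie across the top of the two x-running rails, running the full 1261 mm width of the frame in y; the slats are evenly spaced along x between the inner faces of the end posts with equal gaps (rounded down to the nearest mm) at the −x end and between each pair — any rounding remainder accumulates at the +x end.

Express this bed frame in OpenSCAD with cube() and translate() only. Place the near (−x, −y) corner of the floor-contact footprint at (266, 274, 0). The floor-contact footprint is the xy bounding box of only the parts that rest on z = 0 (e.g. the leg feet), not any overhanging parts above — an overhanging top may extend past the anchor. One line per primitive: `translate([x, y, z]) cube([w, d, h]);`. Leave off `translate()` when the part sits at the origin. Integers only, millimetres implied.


translate([266, 274, 0]) cube([78, 78, 487]);
translate([266, 1457, 0]) cube([78, 78, 487]);
translate([2128, 274, 0]) cube([78, 78, 487]);
translate([2128, 1457, 0]) cube([78, 78, 487]);
translate([344, 274, 206]) cube([1784, 29, 183]);
translate([344, 1506, 206]) cube([1784, 29, 183]);
translate([266, 352, 206]) cube([29, 1105, 183]);
translate([2177, 352, 206]) cube([29, 1105, 183]);
translate([402, 274, 389]) cube([65, 1261, 16]);
translate([525, 274, 389]) cube([65, 1261, 16]);
translate([648, 274, 389]) cube([65, 1261, 16]);
translate([771, 274, 389]) cube([65, 1261, 16]);
translate([894, 274, 389]) cube([65, 1261, 16]);
translate([1017, 274, 389]) cube([65, 1261, 16]);
translate([1140, 274, 389]) cube([65, 1261, 16]);
translate([1263, 274, 389]) cube([65, 1261, 16]);
translate([1386, 274, 389]) cube([65, 1261, 16]);
translate([1509, 274, 389]) cube([65, 1261, 16]);
translate([1632, 274, 389]) cube([65, 1261, 16]);
translate([1755, 274, 389]) cube([65, 1261, 16]);
translate([1878, 274, 389]) cube([65, 1261, 16]);
translate([2001, 274, 389]) cube([65, 1261, 16]);


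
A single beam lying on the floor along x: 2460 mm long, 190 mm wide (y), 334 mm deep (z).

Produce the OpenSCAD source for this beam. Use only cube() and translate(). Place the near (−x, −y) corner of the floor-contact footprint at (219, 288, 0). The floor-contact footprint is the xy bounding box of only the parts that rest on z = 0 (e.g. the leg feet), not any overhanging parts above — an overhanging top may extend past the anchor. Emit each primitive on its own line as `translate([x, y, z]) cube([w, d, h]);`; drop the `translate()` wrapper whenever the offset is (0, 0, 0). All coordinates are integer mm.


translate([219, 288, 0]) cube([2460, 190, 334]);


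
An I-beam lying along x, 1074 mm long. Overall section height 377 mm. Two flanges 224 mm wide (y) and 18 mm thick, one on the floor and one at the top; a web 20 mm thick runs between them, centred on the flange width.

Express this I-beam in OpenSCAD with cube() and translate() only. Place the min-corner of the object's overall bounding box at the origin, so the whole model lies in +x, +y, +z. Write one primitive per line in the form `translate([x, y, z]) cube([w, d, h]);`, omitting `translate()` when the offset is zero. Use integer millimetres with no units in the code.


cube([1074, 224, 18]);
translate([0, 102, 18]) cube([1074, 20, 341]);
translate([0, 0, 359]) cube([1074, 224, 18]);


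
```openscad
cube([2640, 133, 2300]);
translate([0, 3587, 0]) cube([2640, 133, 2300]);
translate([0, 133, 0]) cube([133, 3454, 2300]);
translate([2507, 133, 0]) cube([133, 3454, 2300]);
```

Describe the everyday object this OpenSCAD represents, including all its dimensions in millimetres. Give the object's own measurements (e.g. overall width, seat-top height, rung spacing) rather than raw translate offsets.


The wall frame of a small rectangular building: four walls, each 2300 mm tall and 133 mm thick, enclosing a footprint 2640 mm (x) by 3720 mm (y) outside-to-outside, with no floor or roof. The front and back walls (the −y and +y sides) span the full width; the two side walls fit between them.


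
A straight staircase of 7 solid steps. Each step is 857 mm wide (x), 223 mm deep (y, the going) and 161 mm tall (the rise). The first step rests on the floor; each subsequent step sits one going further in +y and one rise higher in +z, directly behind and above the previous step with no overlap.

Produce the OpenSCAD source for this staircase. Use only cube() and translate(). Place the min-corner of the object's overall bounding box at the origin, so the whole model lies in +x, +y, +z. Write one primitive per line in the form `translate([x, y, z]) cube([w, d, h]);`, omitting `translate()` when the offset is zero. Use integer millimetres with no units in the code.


cube([857, 223, 161]);
translate([0, 223, 161]) cube([857, 223, 161]);
translate([0, 446, 322]) cube([857, 223, 161]);
translate([0, 669, 483]) cube([857, 223, 161]);
translate([0, 892, 644]) cube([857, 223, 161]);
translate([0, 1115, 805]) cube([857, 223, 161]);
translate([0, 1338, 966]) cube([857, 223, 161]);


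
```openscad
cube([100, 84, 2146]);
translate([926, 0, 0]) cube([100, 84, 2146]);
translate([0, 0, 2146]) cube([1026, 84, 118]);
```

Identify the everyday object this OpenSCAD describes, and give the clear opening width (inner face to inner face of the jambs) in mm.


A door frame. The clear opening width is 826 mm.

Two 2146 mm tall posts with a header on top — a door frame. The left jamb is 100 mm wide at x = 0; the right jamb starts at x = 926. The clear opening is 926 − 100 = 826 mm.


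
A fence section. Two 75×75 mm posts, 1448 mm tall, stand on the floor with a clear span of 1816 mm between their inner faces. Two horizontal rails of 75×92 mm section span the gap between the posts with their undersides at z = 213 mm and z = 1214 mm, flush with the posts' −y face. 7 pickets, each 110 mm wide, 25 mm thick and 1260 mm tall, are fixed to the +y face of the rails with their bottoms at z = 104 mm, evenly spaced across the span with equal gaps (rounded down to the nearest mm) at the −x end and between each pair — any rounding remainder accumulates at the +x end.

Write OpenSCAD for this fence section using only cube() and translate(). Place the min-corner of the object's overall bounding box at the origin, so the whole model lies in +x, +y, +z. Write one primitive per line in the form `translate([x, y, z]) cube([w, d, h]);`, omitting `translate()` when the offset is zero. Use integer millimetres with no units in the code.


cube([75, 75, 1448]);
translate([1891, 0, 0]) cube([75, 75, 1448]);
translate([75, 0, 213]) cube([1816, 75, 92]);
translate([75, 0, 1214]) cube([1816, 75, 92]);
translate([205, 75, 104]) cube([110, 25, 1260]);
translate([445, 75, 104]) cube([110, 25, 1260]);
translate([685, 75, 104]) cube([110, 25, 1260]);
translate([925, 75, 104]) cube([110, 25, 1260]);
translate([1165, 75, 104]) cube([110, 25, 1260]);
translate([1405, 75, 104]) cube([110, 25, 1260]);
translate([1645, 75, 104]) cube([110, 25, 1260]);


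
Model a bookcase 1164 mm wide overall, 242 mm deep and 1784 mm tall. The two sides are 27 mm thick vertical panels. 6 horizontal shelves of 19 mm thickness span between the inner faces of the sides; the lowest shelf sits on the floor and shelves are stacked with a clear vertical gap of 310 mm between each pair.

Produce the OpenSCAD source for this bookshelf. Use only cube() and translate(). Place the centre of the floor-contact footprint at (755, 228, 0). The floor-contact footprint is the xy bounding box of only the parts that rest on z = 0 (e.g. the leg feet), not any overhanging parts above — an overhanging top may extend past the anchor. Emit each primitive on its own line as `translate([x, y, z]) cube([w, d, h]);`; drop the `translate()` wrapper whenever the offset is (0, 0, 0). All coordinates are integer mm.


translate([173, 107, 0]) cube([27, 242, 1784]);
translate([1310, 107, 0]) cube([27, 242, 1784]);
translate([200, 107, 0]) cube([1110, 242, 19]);
translate([200, 107, 329]) cube([1110, 242, 19]);
translate([200, 107, 658]) cube([1110, 242, 19]);
translate([200, 107, 987]) cube([1110, 242, 19]);
translate([200, 107, 1316]) cube([1110, 242, 19]);
translate([200, 107, 1645]) cube([1110, 242, 19]);


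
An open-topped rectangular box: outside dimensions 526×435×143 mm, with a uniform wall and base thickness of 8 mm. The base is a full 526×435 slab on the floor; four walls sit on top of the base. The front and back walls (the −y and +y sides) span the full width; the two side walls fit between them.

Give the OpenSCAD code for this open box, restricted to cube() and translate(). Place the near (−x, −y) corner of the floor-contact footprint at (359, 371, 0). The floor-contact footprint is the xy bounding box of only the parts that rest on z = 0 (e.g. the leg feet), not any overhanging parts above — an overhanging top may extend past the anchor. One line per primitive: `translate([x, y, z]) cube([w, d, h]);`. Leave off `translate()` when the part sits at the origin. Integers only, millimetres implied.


translate([359, 371, 0]) cube([526, 435, 8]);
translate([359, 371, 8]) cube([526, 8, 135]);
translate([359, 798, 8]) cube([526, 8, 135]);
translate([359, 379, 8]) cube([8, 419, 135]);
translate([877, 379, 8]) cube([8, 419, 135]);


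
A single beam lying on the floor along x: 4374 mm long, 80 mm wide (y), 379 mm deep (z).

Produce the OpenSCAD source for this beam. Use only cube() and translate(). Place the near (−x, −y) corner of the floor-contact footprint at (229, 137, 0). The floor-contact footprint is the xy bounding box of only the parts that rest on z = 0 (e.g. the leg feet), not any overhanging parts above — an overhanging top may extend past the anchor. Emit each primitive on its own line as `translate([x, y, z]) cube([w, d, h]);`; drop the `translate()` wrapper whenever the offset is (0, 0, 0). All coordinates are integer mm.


translate([229, 137, 0]) cube([4374, 80, 379]);


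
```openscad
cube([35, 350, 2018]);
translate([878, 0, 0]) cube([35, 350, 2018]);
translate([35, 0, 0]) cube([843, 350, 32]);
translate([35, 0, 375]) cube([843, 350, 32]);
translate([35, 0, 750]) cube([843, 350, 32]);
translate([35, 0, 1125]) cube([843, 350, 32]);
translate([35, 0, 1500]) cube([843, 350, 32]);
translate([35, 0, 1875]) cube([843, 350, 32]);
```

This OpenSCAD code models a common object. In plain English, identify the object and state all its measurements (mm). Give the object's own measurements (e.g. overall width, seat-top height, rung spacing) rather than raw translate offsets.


An open bookshelf. Two side panels, each 35 mm thick, 350 mm deep and 2018 mm tall, stand 913 mm apart (outside-to-outside). Between them sit 6 shelves, each 32 mm thick and 350 mm deep, spanning the full gap between the sides. The bottom shelf rests on the floor (its underside at z = 0) and the clear gap between one shelf's top and the next shelf's underside is 343 mm.


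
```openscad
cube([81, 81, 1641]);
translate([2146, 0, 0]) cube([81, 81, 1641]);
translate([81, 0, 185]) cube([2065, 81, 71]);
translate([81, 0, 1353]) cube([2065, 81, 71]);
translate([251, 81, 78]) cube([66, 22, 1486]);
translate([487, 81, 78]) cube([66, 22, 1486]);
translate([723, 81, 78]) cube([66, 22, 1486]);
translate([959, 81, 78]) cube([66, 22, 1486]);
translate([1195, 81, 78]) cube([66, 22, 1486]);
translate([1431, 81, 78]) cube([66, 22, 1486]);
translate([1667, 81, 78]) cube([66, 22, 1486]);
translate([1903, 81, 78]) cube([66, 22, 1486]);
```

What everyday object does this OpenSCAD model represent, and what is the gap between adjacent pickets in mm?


A fence section. The picket gap is 170 mm.

Two posts, two rails, 8 pickets — a fence section. Span 2065 mm holds 8 pickets of 66 mm with 9 equal gaps: ⌊(2065 − 8·66) / 9⌋ = 170 mm.
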